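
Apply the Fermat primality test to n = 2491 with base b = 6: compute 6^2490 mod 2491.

6^1 ≡ 6 (mod 2491)
6^2 ≡ 6^2 = 36 ≡ 36 (mod 2491)
6^4 ≡ 36^2 = 1296 ≡ 1296 (mod 2491)
6^8 ≡ 1296^2 = 1679616 ≡ 682 (mod 2491)
6^16 ≡ 682^2 = 465124 ≡ 1798 (mod 2491)
6^32 ≡ 1798^2 = 3232804 ≡ 1977 (mod 2491)
6^64 ≡ 1977^2 = 3908529 ≡ 150 (mod 2491)
6^128 ≡ 150^2 = 22500 ≡ 81 (mod 2491)
6^256 ≡ 81^2 = 6561 ≡ 1579 (mod 2491)
6^512 ≡ 1579^2 = 2493241 ≡ 2241 (mod 2491)
6^1024 ≡ 2241^2 = 5022081 ≡ 225 (mod 2491)
6^2048 ≡ 225^2 = 50625 ≡ 805 (mod 2491)
2490 = 2048 + 256 + 128 + 32 + 16 + 8 + 2 in binary powers of 2.
So 6^2490 ≡ 805 · 1579 · 81 · 1977 · 1798 · 682 · 36 ≡ 1865 (mod 2491).
Since 1865 ≠ 1, base 6 is a Fermat witness: 2491 is composite.

1865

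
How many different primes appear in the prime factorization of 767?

767 = 13 · 59
767 = 13 · 59, which has 2 distinct prime factors.

2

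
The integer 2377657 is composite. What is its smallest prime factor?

2377657 is odd.
Digit sum 37, not divisible by 3.
Ends in 7: not divisible by 5.
7: 2377657 = 7·339665 + 2
11: 2377657 = 11·216150 + 7
13: 2377657 = 13·182896 + 9
17: 2377657 = 17·139862 + 3
19: 2377657 = 19·125139 + 16
23: 2377657 = 23·103376 + 9
29: 2377657 = 29·81988 + 5
31: 2377657 = 31·76698 + 19
37: 2377657 = 37·64261

37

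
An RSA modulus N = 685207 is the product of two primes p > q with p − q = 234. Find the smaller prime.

Since p = q + 234, we have 685207 = q(q + 234), so q² + 234q − 685207 = 0.
Discriminant: 234² + 4·685207 = 54756 + 2740828 = 2795584; √2795584 = 1672.
q = (−234 + 1672)/2 = 719, and p = q + 234 = 953.
Check: 719 · 953 = 685207.

719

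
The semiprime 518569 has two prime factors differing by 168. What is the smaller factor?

641

Since p = q + 168, we have 518569 = q(q + 168), so q² + 168q − 518569 = 0.
Discriminant: 168² + 4·518569 = 28224 + 2074276 = 2102500; √2102500 = 1450.
q = (−168 + 1450)/2 = 641, and p = q + 168 = 809.
Check: 641 · 809 = 518569.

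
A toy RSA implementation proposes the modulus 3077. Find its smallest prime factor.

3077 is odd.
Digit sum 17, not divisible by 3.
Ends in 7: not divisible by 5.
7: 3077 = 7·439 + 4
11: 3077 = 11·279 + 8
13: 3077 = 13·236 + 9
17: 3077 = 17·181

17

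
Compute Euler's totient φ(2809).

Factor: 2809 = 53^2.
φ(2809) = 53^1·(53−1) = 2756.

2756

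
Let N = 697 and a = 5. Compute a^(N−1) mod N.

611

5^1 ≡ 5 (mod 697)
5^2 ≡ 5^2 = 25 ≡ 25 (mod 697)
5^4 ≡ 25^2 = 625 ≡ 625 (mod 697)
5^8 ≡ 625^2 = 390625 ≡ 305 (mod 697)
5^16 ≡ 305^2 = 93025 ≡ 324 (mod 697)
5^32 ≡ 324^2 = 104976 ≡ 426 (mod 697)
5^64 ≡ 426^2 = 181476 ≡ 256 (mod 697)
5^128 ≡ 256^2 = 65536 ≡ 18 (mod 697)
5^256 ≡ 18^2 = 324 ≡ 324 (mod 697)
5^512 ≡ 324^2 = 104976 ≡ 426 (mod 697)
696 = 512 + 128 + 32 + 16 + 8 in binary powers of 2.
So 5^696 ≡ 426 · 18 · 426 · 324 · 305 ≡ 611 (mod 697).
Since 611 ≠ 1, base 5 is a Fermat witness: 697 is composite.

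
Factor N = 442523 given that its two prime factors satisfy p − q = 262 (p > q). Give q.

Since p = q + 262, we have 442523 = q(q + 262), so q² + 262q − 442523 = 0.
Discriminant: 262² + 4·442523 = 68644 + 1770092 = 1838736; √1838736 = 1356.
q = (−262 + 1356)/2 = 547, and p = q + 262 = 809.
Check: 547 · 809 = 442523.

547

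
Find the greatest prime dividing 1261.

97

1261 = 13 · 97
97 is prime.
So 1261 = 13 · 97; the largest prime factor is 97.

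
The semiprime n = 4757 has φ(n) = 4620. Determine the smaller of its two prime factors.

φ(n) = (p−1)(q−1) = n − (p+q) + 1, so p + q = 4757 − 4620 + 1 = 138.
p and q are the roots of t² − 138t + 4757 = 0.
Discriminant: 138² − 4·4757 = 19044 − 19028 = 16; √16 = 4.
q = (138 − 4)/2 = 67, p = (138 + 4)/2 = 71.
Check: 67 · 71 = 4757.

67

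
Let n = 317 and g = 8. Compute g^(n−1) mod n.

8^1 ≡ 8 (mod 317)
8^2 ≡ 8^2 = 64 ≡ 64 (mod 317)
8^4 ≡ 64^2 = 4096 ≡ 292 (mod 317)
8^8 ≡ 292^2 = 85264 ≡ 308 (mod 317)
8^16 ≡ 308^2 = 94864 ≡ 81 (mod 317)
8^32 ≡ 81^2 = 6561 ≡ 221 (mod 317)
8^64 ≡ 221^2 = 48841 ≡ 23 (mod 317)
8^128 ≡ 23^2 = 529 ≡ 212 (mod 317)
8^256 ≡ 212^2 = 44944 ≡ 247 (mod 317)
316 = 256 + 32 + 16 + 8 + 4 in binary powers of 2.
So 8^316 ≡ 247 · 221 · 81 · 308 · 292 ≡ 1 (mod 317).
Since the result is 1, base 8 gives no evidence that 317 is composite.

1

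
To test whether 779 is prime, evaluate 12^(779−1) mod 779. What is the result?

121

12^1 ≡ 12 (mod 779)
12^2 ≡ 12^2 = 144 ≡ 144 (mod 779)
12^4 ≡ 144^2 = 20736 ≡ 482 (mod 779)
12^8 ≡ 482^2 = 232324 ≡ 182 (mod 779)
12^16 ≡ 182^2 = 33124 ≡ 406 (mod 779)
12^32 ≡ 406^2 = 164836 ≡ 467 (mod 779)
12^64 ≡ 467^2 = 218089 ≡ 748 (mod 779)
12^128 ≡ 748^2 = 559504 ≡ 182 (mod 779)
12^256 ≡ 182^2 = 33124 ≡ 406 (mod 779)
12^512 ≡ 406^2 = 164836 ≡ 467 (mod 779)
778 = 512 + 256 + 8 + 2 in binary powers of 2.
So 12^778 ≡ 467 · 406 · 182 · 144 ≡ 121 (mod 779).
Since 121 ≠ 1, base 12 is a Fermat witness: 779 is composite.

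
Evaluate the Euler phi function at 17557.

17280

Factor: 17557 = 97 · 181.
φ(17557) = (97−1) · (181−1) = 96 · 180 = 17280.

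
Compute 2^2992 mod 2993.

1841

2^1 ≡ 2 (mod 2993)
2^2 ≡ 2^2 = 4 ≡ 4 (mod 2993)
2^4 ≡ 4^2 = 16 ≡ 16 (mod 2993)
2^8 ≡ 16^2 = 256 ≡ 256 (mod 2993)
2^16 ≡ 256^2 = 65536 ≡ 2683 (mod 2993)
2^32 ≡ 2683^2 = 7198489 ≡ 324 (mod 2993)
2^64 ≡ 324^2 = 104976 ≡ 221 (mod 2993)
2^128 ≡ 221^2 = 48841 ≡ 953 (mod 2993)
2^256 ≡ 953^2 = 908209 ≡ 1330 (mod 2993)
2^512 ≡ 1330^2 = 1768900 ≡ 37 (mod 2993)
2^1024 ≡ 37^2 = 1369 ≡ 1369 (mod 2993)
2^2048 ≡ 1369^2 = 1874161 ≡ 543 (mod 2993)
2992 = 2048 + 512 + 256 + 128 + 32 + 16 in binary powers of 2.
So 2^2992 ≡ 543 · 37 · 1330 · 953 · 324 · 2683 ≡ 1841 (mod 2993).
Since 1841 ≠ 1, base 2 is a Fermat witness: 2993 is composite.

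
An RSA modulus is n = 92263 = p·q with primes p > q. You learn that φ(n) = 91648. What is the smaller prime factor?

φ(n) = (p−1)(q−1) = n − (p+q) + 1, so p + q = 92263 − 91648 + 1 = 616.
p and q are the roots of t² − 616t + 92263 = 0.
Discriminant: 616² − 4·92263 = 379456 − 369052 = 10404; √10404 = 102.
q = (616 − 102)/2 = 257, p = (616 + 102)/2 = 359.
Check: 257 · 359 = 92263.

257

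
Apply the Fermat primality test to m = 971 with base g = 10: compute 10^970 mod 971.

10^1 ≡ 10 (mod 971)
10^2 ≡ 10^2 = 100 ≡ 100 (mod 971)
10^4 ≡ 100^2 = 10000 ≡ 290 (mod 971)
10^8 ≡ 290^2 = 84100 ≡ 594 (mod 971)
10^16 ≡ 594^2 = 352836 ≡ 363 (mod 971)
10^32 ≡ 363^2 = 131769 ≡ 684 (mod 971)
10^64 ≡ 684^2 = 467856 ≡ 805 (mod 971)
10^128 ≡ 805^2 = 648025 ≡ 368 (mod 971)
10^256 ≡ 368^2 = 135424 ≡ 455 (mod 971)
10^512 ≡ 455^2 = 207025 ≡ 202 (mod 971)
970 = 512 + 256 + 128 + 64 + 8 + 2 in binary powers of 2.
So 10^970 ≡ 202 · 455 · 368 · 805 · 594 · 100 ≡ 1 (mod 971).
Since the result is 1, base 10 gives no evidence that 971 is composite.

1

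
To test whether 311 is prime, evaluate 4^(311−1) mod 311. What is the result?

1

4^1 ≡ 4 (mod 311)
4^2 ≡ 4^2 = 16 ≡ 16 (mod 311)
4^4 ≡ 16^2 = 256 ≡ 256 (mod 311)
4^8 ≡ 256^2 = 65536 ≡ 226 (mod 311)
4^16 ≡ 226^2 = 51076 ≡ 72 (mod 311)
4^32 ≡ 72^2 = 5184 ≡ 208 (mod 311)
4^64 ≡ 208^2 = 43264 ≡ 35 (mod 311)
4^128 ≡ 35^2 = 1225 ≡ 292 (mod 311)
4^256 ≡ 292^2 = 85264 ≡ 50 (mod 311)
310 = 256 + 32 + 16 + 4 + 2 in binary powers of 2.
So 4^310 ≡ 50 · 208 · 72 · 256 · 16 ≡ 1 (mod 311).
Since the result is 1, base 4 gives no evidence that 311 is composite.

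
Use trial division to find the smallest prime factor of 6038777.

6038777 is odd.
Digit sum 38, not divisible by 3.
Ends in 7: not divisible by 5.
7: 6038777 = 7·862682 + 3
11: 6038777 = 11·548979 + 8
13: 6038777 = 13·464521 + 4
17: 6038777 = 17·355222 + 3
19: 6038777 = 19·317830 + 7
23: 6038777 = 23·262555 + 12
29: 6038777 = 29·208233 + 20
31: 6038777 = 31·194799 + 8
37: 6038777 = 37·163210 + 7
41: 6038777 = 41·147287 + 10
43: 6038777 = 43·140436 + 29
47: 6038777 = 47·128484 + 29
53: 6038777 = 53·113939 + 10
59: 6038777 = 59·102352 + 9
61: 6038777 = 61·98996 + 21
67: 6038777 = 67·90131

67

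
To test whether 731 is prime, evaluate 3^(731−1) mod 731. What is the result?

3^1 ≡ 3 (mod 731)
3^2 ≡ 3^2 = 9 ≡ 9 (mod 731)
3^4 ≡ 9^2 = 81 ≡ 81 (mod 731)
3^8 ≡ 81^2 = 6561 ≡ 713 (mod 731)
3^16 ≡ 713^2 = 508369 ≡ 324 (mod 731)
3^32 ≡ 324^2 = 104976 ≡ 443 (mod 731)
3^64 ≡ 443^2 = 196249 ≡ 341 (mod 731)
3^128 ≡ 341^2 = 116281 ≡ 52 (mod 731)
3^256 ≡ 52^2 = 2704 ≡ 511 (mod 731)
3^512 ≡ 511^2 = 261121 ≡ 154 (mod 731)
730 = 512 + 128 + 64 + 16 + 8 + 2 in binary powers of 2.
So 3^730 ≡ 154 · 52 · 341 · 324 · 713 · 9 ≡ 195 (mod 731).
Since 195 ≠ 1, base 3 is a Fermat witness: 731 is composite.

195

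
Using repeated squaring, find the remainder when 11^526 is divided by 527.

11^1 ≡ 11 (mod 527)
11^2 ≡ 11^2 = 121 ≡ 121 (mod 527)
11^4 ≡ 121^2 = 14641 ≡ 412 (mod 527)
11^8 ≡ 412^2 = 169744 ≡ 50 (mod 527)
11^16 ≡ 50^2 = 2500 ≡ 392 (mod 527)
11^32 ≡ 392^2 = 153664 ≡ 307 (mod 527)
11^64 ≡ 307^2 = 94249 ≡ 443 (mod 527)
11^128 ≡ 443^2 = 196249 ≡ 205 (mod 527)
11^256 ≡ 205^2 = 42025 ≡ 392 (mod 527)
11^512 ≡ 392^2 = 153664 ≡ 307 (mod 527)
526 = 512 + 8 + 4 + 2 in binary powers of 2.
So 11^526 ≡ 307 · 50 · 412 · 121 ≡ 485 (mod 527).
Since 485 ≠ 1, base 11 is a Fermat witness: 527 is composite.

485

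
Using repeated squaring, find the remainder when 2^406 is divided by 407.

2^1 ≡ 2 (mod 407)
2^2 ≡ 2^2 = 4 ≡ 4 (mod 407)
2^4 ≡ 4^2 = 16 ≡ 16 (mod 407)
2^8 ≡ 16^2 = 256 ≡ 256 (mod 407)
2^16 ≡ 256^2 = 65536 ≡ 9 (mod 407)
2^32 ≡ 9^2 = 81 ≡ 81 (mod 407)
2^64 ≡ 81^2 = 6561 ≡ 49 (mod 407)
2^128 ≡ 49^2 = 2401 ≡ 366 (mod 407)
2^256 ≡ 366^2 = 133956 ≡ 53 (mod 407)
406 = 256 + 128 + 16 + 4 + 2 in binary powers of 2.
So 2^406 ≡ 53 · 366 · 9 · 16 · 4 ≡ 284 (mod 407).
Since 284 ≠ 1, base 2 is a Fermat witness: 407 is composite.

284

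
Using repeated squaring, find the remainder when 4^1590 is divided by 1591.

4^1 ≡ 4 (mod 1591)
4^2 ≡ 4^2 = 16 ≡ 16 (mod 1591)
4^4 ≡ 16^2 = 256 ≡ 256 (mod 1591)
4^8 ≡ 256^2 = 65536 ≡ 305 (mod 1591)
4^16 ≡ 305^2 = 93025 ≡ 747 (mod 1591)
4^32 ≡ 747^2 = 558009 ≡ 1159 (mod 1591)
4^64 ≡ 1159^2 = 1343281 ≡ 477 (mod 1591)
4^128 ≡ 477^2 = 227529 ≡ 16 (mod 1591)
4^256 ≡ 16^2 = 256 ≡ 256 (mod 1591)
4^512 ≡ 256^2 = 65536 ≡ 305 (mod 1591)
4^1024 ≡ 305^2 = 93025 ≡ 747 (mod 1591)
1590 = 1024 + 512 + 32 + 16 + 4 + 2 in binary powers of 2.
So 4^1590 ≡ 747 · 305 · 1159 · 747 · 256 · 16 ≡ 692 (mod 1591).
Since 692 ≠ 1, base 4 is a Fermat witness: 1591 is composite.

692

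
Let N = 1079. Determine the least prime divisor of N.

1079 is odd.
Digit sum 17, not divisible by 3.
Ends in 9: not divisible by 5.
7: 1079 = 7·154 + 1
11: 1079 = 11·98 + 1
13: 1079 = 13·83

13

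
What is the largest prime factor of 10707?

10707 = 3 · 3569
3569 = 43 · 83
83 is prime.
So 10707 = 3 · 43 · 83; the largest prime factor is 83.

83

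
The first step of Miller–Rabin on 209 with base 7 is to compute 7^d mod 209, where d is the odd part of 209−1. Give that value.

209 − 1 = 208 = 2^4 · 13, so d = 13.
7^1 ≡ 7 (mod 209)
7^2 ≡ 7^2 = 49 ≡ 49 (mod 209)
7^4 ≡ 49^2 = 2401 ≡ 102 (mod 209)
7^8 ≡ 102^2 = 10404 ≡ 163 (mod 209)
13 = 8 + 4 + 1 in binary powers of 2.
So 7^13 ≡ 163 · 102 · 7 ≡ 178 (mod 209).
Squaring chain: 178 → 125 → 159 → 201; never reaches −1, so base 7 is a Miller–Rabin witness that 209 is composite.

178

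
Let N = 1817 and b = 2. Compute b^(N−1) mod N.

2^1 ≡ 2 (mod 1817)
2^2 ≡ 2^2 = 4 ≡ 4 (mod 1817)
2^4 ≡ 4^2 = 16 ≡ 16 (mod 1817)
2^8 ≡ 16^2 = 256 ≡ 256 (mod 1817)
2^16 ≡ 256^2 = 65536 ≡ 124 (mod 1817)
2^32 ≡ 124^2 = 15376 ≡ 840 (mod 1817)
2^64 ≡ 840^2 = 705600 ≡ 604 (mod 1817)
2^128 ≡ 604^2 = 364816 ≡ 1416 (mod 1817)
2^256 ≡ 1416^2 = 2005056 ≡ 905 (mod 1817)
2^512 ≡ 905^2 = 819025 ≡ 1375 (mod 1817)
2^1024 ≡ 1375^2 = 1890625 ≡ 945 (mod 1817)
1816 = 1024 + 512 + 256 + 16 + 8 in binary powers of 2.
So 2^1816 ≡ 945 · 1375 · 905 · 124 · 256 ≡ 1221 (mod 1817).
Since 1221 ≠ 1, base 2 is a Fermat witness: 1817 is composite.

1221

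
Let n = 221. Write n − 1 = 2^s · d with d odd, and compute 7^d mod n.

221 − 1 = 220 = 2^2 · 55, so d = 55.
7^1 ≡ 7 (mod 221)
7^2 ≡ 7^2 = 49 ≡ 49 (mod 221)
7^4 ≡ 49^2 = 2401 ≡ 191 (mod 221)
7^8 ≡ 191^2 = 36481 ≡ 16 (mod 221)
7^16 ≡ 16^2 = 256 ≡ 35 (mod 221)
7^32 ≡ 35^2 = 1225 ≡ 120 (mod 221)
55 = 32 + 16 + 4 + 2 + 1 in binary powers of 2.
So 7^55 ≡ 120 · 35 · 191 · 49 · 7 ≡ 97 (mod 221).
Squaring chain: 97 → 127; never reaches −1, so base 7 is a Miller–Rabin witness that 221 is composite.

97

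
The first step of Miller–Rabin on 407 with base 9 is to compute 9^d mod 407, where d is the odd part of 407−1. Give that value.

407 − 1 = 406 = 2^1 · 203, so d = 203.
9^1 ≡ 9 (mod 407)
9^2 ≡ 9^2 = 81 ≡ 81 (mod 407)
9^4 ≡ 81^2 = 6561 ≡ 49 (mod 407)
9^8 ≡ 49^2 = 2401 ≡ 366 (mod 407)
9^16 ≡ 366^2 = 133956 ≡ 53 (mod 407)
9^32 ≡ 53^2 = 2809 ≡ 367 (mod 407)
9^64 ≡ 367^2 = 134689 ≡ 379 (mod 407)
9^128 ≡ 379^2 = 143641 ≡ 377 (mod 407)
203 = 128 + 64 + 8 + 2 + 1 in binary powers of 2.
So 9^203 ≡ 377 · 379 · 366 · 81 · 9 ≡ 256 (mod 407).
Squaring chain: 256; never reaches −1, so base 9 is a Miller–Rabin witness that 407 is composite.

256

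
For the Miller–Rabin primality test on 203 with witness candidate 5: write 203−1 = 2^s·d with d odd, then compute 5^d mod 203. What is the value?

203 − 1 = 202 = 2^1 · 101, so d = 101.
5^1 ≡ 5 (mod 203)
5^2 ≡ 5^2 = 25 ≡ 25 (mod 203)
5^4 ≡ 25^2 = 625 ≡ 16 (mod 203)
5^8 ≡ 16^2 = 256 ≡ 53 (mod 203)
5^16 ≡ 53^2 = 2809 ≡ 170 (mod 203)
5^32 ≡ 170^2 = 28900 ≡ 74 (mod 203)
5^64 ≡ 74^2 = 5476 ≡ 198 (mod 203)
101 = 64 + 32 + 4 + 1 in binary powers of 2.
So 5^101 ≡ 198 · 74 · 16 · 5 ≡ 38 (mod 203).
Squaring chain: 38; never reaches −1, so base 5 is a Miller–Rabin witness that 203 is composite.

38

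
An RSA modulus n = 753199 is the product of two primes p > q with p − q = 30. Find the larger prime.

883

Since p = q + 30, we have 753199 = q(q + 30), so q² + 30q − 753199 = 0.
Discriminant: 30² + 4·753199 = 900 + 3012796 = 3013696; √3013696 = 1736.
q = (−30 + 1736)/2 = 853, and p = q + 30 = 883.
Check: 853 · 883 = 753199.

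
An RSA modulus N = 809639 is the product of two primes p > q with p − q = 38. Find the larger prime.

919

Since p = q + 38, we have 809639 = q(q + 38), so q² + 38q − 809639 = 0.
Discriminant: 38² + 4·809639 = 1444 + 3238556 = 3240000; √3240000 = 1800.
q = (−38 + 1800)/2 = 881, and p = q + 38 = 919.
Check: 881 · 919 = 809639.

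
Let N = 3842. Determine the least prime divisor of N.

2

3842 is even: 2 divides it.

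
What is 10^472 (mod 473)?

23

10^1 ≡ 10 (mod 473)
10^2 ≡ 10^2 = 100 ≡ 100 (mod 473)
10^4 ≡ 100^2 = 10000 ≡ 67 (mod 473)
10^8 ≡ 67^2 = 4489 ≡ 232 (mod 473)
10^16 ≡ 232^2 = 53824 ≡ 375 (mod 473)
10^32 ≡ 375^2 = 140625 ≡ 144 (mod 473)
10^64 ≡ 144^2 = 20736 ≡ 397 (mod 473)
10^128 ≡ 397^2 = 157609 ≡ 100 (mod 473)
10^256 ≡ 100^2 = 10000 ≡ 67 (mod 473)
472 = 256 + 128 + 64 + 16 + 8 in binary powers of 2.
So 10^472 ≡ 67 · 100 · 397 · 375 · 232 ≡ 23 (mod 473).
Since 23 ≠ 1, base 10 is a Fermat witness: 473 is composite.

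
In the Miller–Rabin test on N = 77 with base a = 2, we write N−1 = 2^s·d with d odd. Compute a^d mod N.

72

77 − 1 = 76 = 2^2 · 19, so d = 19.
2^1 ≡ 2 (mod 77)
2^2 ≡ 2^2 = 4 ≡ 4 (mod 77)
2^4 ≡ 4^2 = 16 ≡ 16 (mod 77)
2^8 ≡ 16^2 = 256 ≡ 25 (mod 77)
2^16 ≡ 25^2 = 625 ≡ 9 (mod 77)
19 = 16 + 2 + 1 in binary powers of 2.
So 2^19 ≡ 9 · 4 · 2 ≡ 72 (mod 77).
Squaring chain: 72 → 25; never reaches −1, so base 2 is a Miller–Rabin witness that 77 is composite.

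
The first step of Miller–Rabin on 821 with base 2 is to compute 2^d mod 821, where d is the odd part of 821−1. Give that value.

295

821 − 1 = 820 = 2^2 · 205, so d = 205.
2^1 ≡ 2 (mod 821)
2^2 ≡ 2^2 = 4 ≡ 4 (mod 821)
2^4 ≡ 4^2 = 16 ≡ 16 (mod 821)
2^8 ≡ 16^2 = 256 ≡ 256 (mod 821)
2^16 ≡ 256^2 = 65536 ≡ 677 (mod 821)
2^32 ≡ 677^2 = 458329 ≡ 211 (mod 821)
2^64 ≡ 211^2 = 44521 ≡ 187 (mod 821)
2^128 ≡ 187^2 = 34969 ≡ 487 (mod 821)
205 = 128 + 64 + 8 + 4 + 1 in binary powers of 2.
So 2^205 ≡ 487 · 187 · 256 · 16 · 2 ≡ 295 (mod 821).
Squaring chain: 295 → 820; reaches −1, so base 2 does not prove 821 composite.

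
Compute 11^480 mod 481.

11^1 ≡ 11 (mod 481)
11^2 ≡ 11^2 = 121 ≡ 121 (mod 481)
11^4 ≡ 121^2 = 14641 ≡ 211 (mod 481)
11^8 ≡ 211^2 = 44521 ≡ 269 (mod 481)
11^16 ≡ 269^2 = 72361 ≡ 211 (mod 481)
11^32 ≡ 211^2 = 44521 ≡ 269 (mod 481)
11^64 ≡ 269^2 = 72361 ≡ 211 (mod 481)
11^128 ≡ 211^2 = 44521 ≡ 269 (mod 481)
11^256 ≡ 269^2 = 72361 ≡ 211 (mod 481)
480 = 256 + 128 + 64 + 32 in binary powers of 2.
So 11^480 ≡ 211 · 269 · 211 · 269 ≡ 1 (mod 481).
Since the result is 1, base 11 gives no evidence that 481 is composite.

1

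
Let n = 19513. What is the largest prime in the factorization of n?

79

19513 = 13 · 1501
1501 = 19 · 79
79 is prime.
So 19513 = 13 · 19 · 79; the largest prime factor is 79.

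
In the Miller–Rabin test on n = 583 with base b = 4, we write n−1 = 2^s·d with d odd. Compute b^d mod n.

583 − 1 = 582 = 2^1 · 291, so d = 291.
4^1 ≡ 4 (mod 583)
4^2 ≡ 4^2 = 16 ≡ 16 (mod 583)
4^4 ≡ 16^2 = 256 ≡ 256 (mod 583)
4^8 ≡ 256^2 = 65536 ≡ 240 (mod 583)
4^16 ≡ 240^2 = 57600 ≡ 466 (mod 583)
4^32 ≡ 466^2 = 217156 ≡ 280 (mod 583)
4^64 ≡ 280^2 = 78400 ≡ 278 (mod 583)
4^128 ≡ 278^2 = 77284 ≡ 328 (mod 583)
4^256 ≡ 328^2 = 107584 ≡ 312 (mod 583)
291 = 256 + 32 + 2 + 1 in binary powers of 2.
So 4^291 ≡ 312 · 280 · 16 · 4 ≡ 70 (mod 583).
Squaring chain: 70; never reaches −1, so base 4 is a Miller–Rabin witness that 583 is composite.

70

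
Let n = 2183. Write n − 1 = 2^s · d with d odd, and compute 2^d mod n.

642

2183 − 1 = 2182 = 2^1 · 1091, so d = 1091.
2^1 ≡ 2 (mod 2183)
2^2 ≡ 2^2 = 4 ≡ 4 (mod 2183)
2^4 ≡ 4^2 = 16 ≡ 16 (mod 2183)
2^8 ≡ 16^2 = 256 ≡ 256 (mod 2183)
2^16 ≡ 256^2 = 65536 ≡ 46 (mod 2183)
2^32 ≡ 46^2 = 2116 ≡ 2116 (mod 2183)
2^64 ≡ 2116^2 = 4477456 ≡ 123 (mod 2183)
2^128 ≡ 123^2 = 15129 ≡ 2031 (mod 2183)
2^256 ≡ 2031^2 = 4124961 ≡ 1274 (mod 2183)
2^512 ≡ 1274^2 = 1623076 ≡ 1107 (mod 2183)
2^1024 ≡ 1107^2 = 1225449 ≡ 786 (mod 2183)
1091 = 1024 + 64 + 2 + 1 in binary powers of 2.
So 2^1091 ≡ 786 · 123 · 4 · 2 ≡ 642 (mod 2183).
Squaring chain: 642; never reaches −1, so base 2 is a Miller–Rabin witness that 2183 is composite.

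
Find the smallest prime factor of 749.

749 is odd.
Digit sum 20, not divisible by 3.
Ends in 9: not divisible by 5.
7: 749 = 7·107

7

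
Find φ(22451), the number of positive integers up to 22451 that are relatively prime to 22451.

18720

Factor: 22451 = 11 · 13 · 157.
φ(22451) = (11−1) · (13−1) · (157−1) = 10 · 12 · 156 = 18720.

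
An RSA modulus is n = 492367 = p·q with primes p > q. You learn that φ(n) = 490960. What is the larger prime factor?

φ(n) = (p−1)(q−1) = n − (p+q) + 1, so p + q = 492367 − 490960 + 1 = 1408.
p and q are the roots of t² − 1408t + 492367 = 0.
Discriminant: 1408² − 4·492367 = 1982464 − 1969468 = 12996; √12996 = 114.
q = (1408 − 114)/2 = 647, p = (1408 + 114)/2 = 761.
Check: 647 · 761 = 492367.

761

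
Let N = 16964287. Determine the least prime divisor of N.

83

16964287 is odd.
Digit sum 43, not divisible by 3.
Ends in 7: not divisible by 5.
7: 16964287 = 7·2423469 + 4
11: 16964287 = 11·1542207 + 10
13: 16964287 = 13·1304945 + 2
17: 16964287 = 17·997899 + 4
19: 16964287 = 19·892857 + 4
23: 16964287 = 23·737577 + 16
29: 16964287 = 29·584975 + 12
31: 16964287 = 31·547235 + 2
37: 16964287 = 37·458494 + 9
41: 16964287 = 41·413763 + 4
43: 16964287 = 43·394518 + 13
47: 16964287 = 47·360942 + 13
53: 16964287 = 53·320080 + 47
59: 16964287 = 59·287530 + 17
61: 16964287 = 61·278103 + 4
67: 16964287 = 67·253198 + 21
71: 16964287 = 71·238933 + 44
73: 16964287 = 73·232387 + 36
79: 16964287 = 79·214737 + 64
83: 16964287 = 83·204389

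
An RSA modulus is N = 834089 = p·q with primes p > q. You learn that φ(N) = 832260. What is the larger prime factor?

971

φ(n) = (p−1)(q−1) = n − (p+q) + 1, so p + q = 834089 − 832260 + 1 = 1830.
p and q are the roots of t² − 1830t + 834089 = 0.
Discriminant: 1830² − 4·834089 = 3348900 − 3336356 = 12544; √12544 = 112.
q = (1830 − 112)/2 = 859, p = (1830 + 112)/2 = 971.
Check: 859 · 971 = 834089.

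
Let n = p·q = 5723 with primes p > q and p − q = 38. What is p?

97

Since p = q + 38, we have 5723 = q(q + 38), so q² + 38q − 5723 = 0.
Discriminant: 38² + 4·5723 = 1444 + 22892 = 24336; √24336 = 156.
q = (−38 + 156)/2 = 59, and p = q + 38 = 97.
Check: 59 · 97 = 5723.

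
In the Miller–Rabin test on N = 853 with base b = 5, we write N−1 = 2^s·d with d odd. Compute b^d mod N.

853 − 1 = 852 = 2^2 · 213, so d = 213.
5^1 ≡ 5 (mod 853)
5^2 ≡ 5^2 = 25 ≡ 25 (mod 853)
5^4 ≡ 25^2 = 625 ≡ 625 (mod 853)
5^8 ≡ 625^2 = 390625 ≡ 804 (mod 853)
5^16 ≡ 804^2 = 646416 ≡ 695 (mod 853)
5^32 ≡ 695^2 = 483025 ≡ 227 (mod 853)
5^64 ≡ 227^2 = 51529 ≡ 349 (mod 853)
5^128 ≡ 349^2 = 121801 ≡ 675 (mod 853)
213 = 128 + 64 + 16 + 4 + 1 in binary powers of 2.
So 5^213 ≡ 675 · 349 · 695 · 625 · 5 ≡ 520 (mod 853).
Squaring chain: 520 → 852; reaches −1, so base 5 does not prove 853 composite.

520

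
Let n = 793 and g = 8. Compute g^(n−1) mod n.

729

8^1 ≡ 8 (mod 793)
8^2 ≡ 8^2 = 64 ≡ 64 (mod 793)
8^4 ≡ 64^2 = 4096 ≡ 131 (mod 793)
8^8 ≡ 131^2 = 17161 ≡ 508 (mod 793)
8^16 ≡ 508^2 = 258064 ≡ 339 (mod 793)
8^32 ≡ 339^2 = 114921 ≡ 729 (mod 793)
8^64 ≡ 729^2 = 531441 ≡ 131 (mod 793)
8^128 ≡ 131^2 = 17161 ≡ 508 (mod 793)
8^256 ≡ 508^2 = 258064 ≡ 339 (mod 793)
8^512 ≡ 339^2 = 114921 ≡ 729 (mod 793)
792 = 512 + 256 + 16 + 8 in binary powers of 2.
So 8^792 ≡ 729 · 339 · 339 · 508 ≡ 729 (mod 793).
Since 729 ≠ 1, base 8 is a Fermat witness: 793 is composite.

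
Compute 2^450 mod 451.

122

2^1 ≡ 2 (mod 451)
2^2 ≡ 2^2 = 4 ≡ 4 (mod 451)
2^4 ≡ 4^2 = 16 ≡ 16 (mod 451)
2^8 ≡ 16^2 = 256 ≡ 256 (mod 451)
2^16 ≡ 256^2 = 65536 ≡ 141 (mod 451)
2^32 ≡ 141^2 = 19881 ≡ 37 (mod 451)
2^64 ≡ 37^2 = 1369 ≡ 16 (mod 451)
2^128 ≡ 16^2 = 256 ≡ 256 (mod 451)
2^256 ≡ 256^2 = 65536 ≡ 141 (mod 451)
450 = 256 + 128 + 64 + 2 in binary powers of 2.
So 2^450 ≡ 141 · 256 · 16 · 4 ≡ 122 (mod 451).
Since 122 ≠ 1, base 2 is a Fermat witness: 451 is composite.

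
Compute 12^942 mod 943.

12^1 ≡ 12 (mod 943)
12^2 ≡ 12^2 = 144 ≡ 144 (mod 943)
12^4 ≡ 144^2 = 20736 ≡ 933 (mod 943)
12^8 ≡ 933^2 = 870489 ≡ 100 (mod 943)
12^16 ≡ 100^2 = 10000 ≡ 570 (mod 943)
12^32 ≡ 570^2 = 324900 ≡ 508 (mod 943)
12^64 ≡ 508^2 = 258064 ≡ 625 (mod 943)
12^128 ≡ 625^2 = 390625 ≡ 223 (mod 943)
12^256 ≡ 223^2 = 49729 ≡ 693 (mod 943)
12^512 ≡ 693^2 = 480249 ≡ 262 (mod 943)
942 = 512 + 256 + 128 + 32 + 8 + 4 + 2 in binary powers of 2.
So 12^942 ≡ 262 · 693 · 223 · 508 · 100 · 933 · 144 ≡ 430 (mod 943).
Since 430 ≠ 1, base 12 is a Fermat witness: 943 is composite.

430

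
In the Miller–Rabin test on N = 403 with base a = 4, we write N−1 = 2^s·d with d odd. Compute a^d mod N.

376

403 − 1 = 402 = 2^1 · 201, so d = 201.
4^1 ≡ 4 (mod 403)
4^2 ≡ 4^2 = 16 ≡ 16 (mod 403)
4^4 ≡ 16^2 = 256 ≡ 256 (mod 403)
4^8 ≡ 256^2 = 65536 ≡ 250 (mod 403)
4^16 ≡ 250^2 = 62500 ≡ 35 (mod 403)
4^32 ≡ 35^2 = 1225 ≡ 16 (mod 403)
4^64 ≡ 16^2 = 256 ≡ 256 (mod 403)
4^128 ≡ 256^2 = 65536 ≡ 250 (mod 403)
201 = 128 + 64 + 8 + 1 in binary powers of 2.
So 4^201 ≡ 250 · 256 · 250 · 4 ≡ 376 (mod 403).
Squaring chain: 376; never reaches −1, so base 4 is a Miller–Rabin witness that 403 is composite.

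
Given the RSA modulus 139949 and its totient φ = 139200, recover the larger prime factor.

401

φ(n) = (p−1)(q−1) = n − (p+q) + 1, so p + q = 139949 − 139200 + 1 = 750.
p and q are the roots of t² − 750t + 139949 = 0.
Discriminant: 750² − 4·139949 = 562500 − 559796 = 2704; √2704 = 52.
q = (750 − 52)/2 = 349, p = (750 + 52)/2 = 401.
Check: 349 · 401 = 139949.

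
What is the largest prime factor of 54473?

54473 = 19 · 2867
2867 = 47 · 61
61 is prime.
So 54473 = 19 · 47 · 61; the largest prime factor is 61.

61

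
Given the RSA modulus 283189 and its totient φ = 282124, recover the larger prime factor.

563

φ(n) = (p−1)(q−1) = n − (p+q) + 1, so p + q = 283189 − 282124 + 1 = 1066.
p and q are the roots of t² − 1066t + 283189 = 0.
Discriminant: 1066² − 4·283189 = 1136356 − 1132756 = 3600; √3600 = 60.
q = (1066 − 60)/2 = 503, p = (1066 + 60)/2 = 563.
Check: 503 · 563 = 283189.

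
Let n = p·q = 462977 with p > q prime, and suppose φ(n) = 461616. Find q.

653

φ(n) = (p−1)(q−1) = n − (p+q) + 1, so p + q = 462977 − 461616 + 1 = 1362.
p and q are the roots of t² − 1362t + 462977 = 0.
Discriminant: 1362² − 4·462977 = 1855044 − 1851908 = 3136; √3136 = 56.
q = (1362 − 56)/2 = 653, p = (1362 + 56)/2 = 709.
Check: 653 · 709 = 462977.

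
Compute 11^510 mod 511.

435

11^1 ≡ 11 (mod 511)
11^2 ≡ 11^2 = 121 ≡ 121 (mod 511)
11^4 ≡ 121^2 = 14641 ≡ 333 (mod 511)
11^8 ≡ 333^2 = 110889 ≡ 2 (mod 511)
11^16 ≡ 2^2 = 4 ≡ 4 (mod 511)
11^32 ≡ 4^2 = 16 ≡ 16 (mod 511)
11^64 ≡ 16^2 = 256 ≡ 256 (mod 511)
11^128 ≡ 256^2 = 65536 ≡ 128 (mod 511)
11^256 ≡ 128^2 = 16384 ≡ 32 (mod 511)
510 = 256 + 128 + 64 + 32 + 16 + 8 + 4 + 2 in binary powers of 2.
So 11^510 ≡ 32 · 128 · 256 · 16 · 4 · 2 · 333 · 121 ≡ 435 (mod 511).
Since 435 ≠ 1, base 11 is a Fermat witness: 511 is composite.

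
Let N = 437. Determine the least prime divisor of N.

19

437 is odd.
Digit sum 14, not divisible by 3.
Ends in 7: not divisible by 5.
7: 437 = 7·62 + 3
11: 437 = 11·39 + 8
13: 437 = 13·33 + 8
17: 437 = 17·25 + 12
19: 437 = 19·23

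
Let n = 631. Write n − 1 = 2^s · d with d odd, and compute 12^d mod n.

631 − 1 = 630 = 2^1 · 315, so d = 315.
12^1 ≡ 12 (mod 631)
12^2 ≡ 12^2 = 144 ≡ 144 (mod 631)
12^4 ≡ 144^2 = 20736 ≡ 544 (mod 631)
12^8 ≡ 544^2 = 295936 ≡ 628 (mod 631)
12^16 ≡ 628^2 = 394384 ≡ 9 (mod 631)
12^32 ≡ 9^2 = 81 ≡ 81 (mod 631)
12^64 ≡ 81^2 = 6561 ≡ 251 (mod 631)
12^128 ≡ 251^2 = 63001 ≡ 532 (mod 631)
12^256 ≡ 532^2 = 283024 ≡ 336 (mod 631)
315 = 256 + 32 + 16 + 8 + 2 + 1 in binary powers of 2.
So 12^315 ≡ 336 · 81 · 9 · 628 · 144 · 12 ≡ 630 (mod 631).
Since 12^d ≡ 630 (mod 631), base 12 does not prove 631 composite.

630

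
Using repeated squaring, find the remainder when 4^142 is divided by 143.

126

4^1 ≡ 4 (mod 143)
4^2 ≡ 4^2 = 16 ≡ 16 (mod 143)
4^4 ≡ 16^2 = 256 ≡ 113 (mod 143)
4^8 ≡ 113^2 = 12769 ≡ 42 (mod 143)
4^16 ≡ 42^2 = 1764 ≡ 48 (mod 143)
4^32 ≡ 48^2 = 2304 ≡ 16 (mod 143)
4^64 ≡ 16^2 = 256 ≡ 113 (mod 143)
4^128 ≡ 113^2 = 12769 ≡ 42 (mod 143)
142 = 128 + 8 + 4 + 2 in binary powers of 2.
So 4^142 ≡ 42 · 42 · 113 · 16 ≡ 126 (mod 143).
Since 126 ≠ 1, base 4 is a Fermat witness: 143 is composite.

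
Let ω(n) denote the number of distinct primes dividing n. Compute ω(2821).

2821 = 7 · 403
403 = 13 · 31
2821 = 7 · 13 · 31, which has 3 distinct prime factors.

3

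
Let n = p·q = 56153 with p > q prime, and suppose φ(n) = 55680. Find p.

241

φ(n) = (p−1)(q−1) = n − (p+q) + 1, so p + q = 56153 − 55680 + 1 = 474.
p and q are the roots of t² − 474t + 56153 = 0.
Discriminant: 474² − 4·56153 = 224676 − 224612 = 64; √64 = 8.
q = (474 − 8)/2 = 233, p = (474 + 8)/2 = 241.
Check: 233 · 241 = 56153.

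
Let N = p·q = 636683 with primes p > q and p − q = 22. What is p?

Since p = q + 22, we have 636683 = q(q + 22), so q² + 22q − 636683 = 0.
Discriminant: 22² + 4·636683 = 484 + 2546732 = 2547216; √2547216 = 1596.
q = (−22 + 1596)/2 = 787, and p = q + 22 = 809.
Check: 787 · 809 = 636683.

809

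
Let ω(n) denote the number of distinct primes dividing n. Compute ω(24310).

24310 = 2 · 12155
12155 = 5 · 2431
2431 = 11 · 221
221 = 13 · 17
24310 = 2 · 5 · 11 · 13 · 17, which has 5 distinct prime factors.

5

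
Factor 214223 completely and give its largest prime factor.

89

214223 = 29 · 7387
7387 = 83 · 89
89 is prime.
So 214223 = 29 · 83 · 89; the largest prime factor is 89.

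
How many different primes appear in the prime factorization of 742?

742 = 2 · 371
371 = 7 · 53
742 = 2 · 7 · 53, which has 3 distinct prime factors.

3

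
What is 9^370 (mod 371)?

9^1 ≡ 9 (mod 371)
9^2 ≡ 9^2 = 81 ≡ 81 (mod 371)
9^4 ≡ 81^2 = 6561 ≡ 254 (mod 371)
9^8 ≡ 254^2 = 64516 ≡ 333 (mod 371)
9^16 ≡ 333^2 = 110889 ≡ 331 (mod 371)
9^32 ≡ 331^2 = 109561 ≡ 116 (mod 371)
9^64 ≡ 116^2 = 13456 ≡ 100 (mod 371)
9^128 ≡ 100^2 = 10000 ≡ 354 (mod 371)
9^256 ≡ 354^2 = 125316 ≡ 289 (mod 371)
370 = 256 + 64 + 32 + 16 + 2 in binary powers of 2.
So 9^370 ≡ 289 · 100 · 116 · 331 · 81 ≡ 275 (mod 371).
Since 275 ≠ 1, base 9 is a Fermat witness: 371 is composite.

275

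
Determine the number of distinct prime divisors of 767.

767 = 13 · 59
767 = 13 · 59, which has 2 distinct prime factors.

2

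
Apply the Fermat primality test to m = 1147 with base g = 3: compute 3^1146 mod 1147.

3^1 ≡ 3 (mod 1147)
3^2 ≡ 3^2 = 9 ≡ 9 (mod 1147)
3^4 ≡ 9^2 = 81 ≡ 81 (mod 1147)
3^8 ≡ 81^2 = 6561 ≡ 826 (mod 1147)
3^16 ≡ 826^2 = 682276 ≡ 958 (mod 1147)
3^32 ≡ 958^2 = 917764 ≡ 164 (mod 1147)
3^64 ≡ 164^2 = 26896 ≡ 515 (mod 1147)
3^128 ≡ 515^2 = 265225 ≡ 268 (mod 1147)
3^256 ≡ 268^2 = 71824 ≡ 710 (mod 1147)
3^512 ≡ 710^2 = 504100 ≡ 567 (mod 1147)
3^1024 ≡ 567^2 = 321489 ≡ 329 (mod 1147)
1146 = 1024 + 64 + 32 + 16 + 8 + 2 in binary powers of 2.
So 3^1146 ≡ 329 · 515 · 164 · 958 · 826 · 9 ≡ 47 (mod 1147).
Since 47 ≠ 1, base 3 is a Fermat witness: 1147 is composite.

47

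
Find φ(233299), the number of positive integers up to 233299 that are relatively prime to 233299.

Factor: 233299 = 11 · 127 · 167.
φ(233299) = (11−1) · (127−1) · (167−1) = 10 · 126 · 166 = 209160.

209160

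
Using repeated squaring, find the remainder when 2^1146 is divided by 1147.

529

2^1 ≡ 2 (mod 1147)
2^2 ≡ 2^2 = 4 ≡ 4 (mod 1147)
2^4 ≡ 4^2 = 16 ≡ 16 (mod 1147)
2^8 ≡ 16^2 = 256 ≡ 256 (mod 1147)
2^16 ≡ 256^2 = 65536 ≡ 157 (mod 1147)
2^32 ≡ 157^2 = 24649 ≡ 562 (mod 1147)
2^64 ≡ 562^2 = 315844 ≡ 419 (mod 1147)
2^128 ≡ 419^2 = 175561 ≡ 70 (mod 1147)
2^256 ≡ 70^2 = 4900 ≡ 312 (mod 1147)
2^512 ≡ 312^2 = 97344 ≡ 996 (mod 1147)
2^1024 ≡ 996^2 = 992016 ≡ 1008 (mod 1147)
1146 = 1024 + 64 + 32 + 16 + 8 + 2 in binary powers of 2.
So 2^1146 ≡ 1008 · 419 · 562 · 157 · 256 · 4 ≡ 529 (mod 1147).
Since 529 ≠ 1, base 2 is a Fermat witness: 1147 is composite.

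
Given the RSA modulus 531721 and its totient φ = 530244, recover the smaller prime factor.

619

φ(n) = (p−1)(q−1) = n − (p+q) + 1, so p + q = 531721 − 530244 + 1 = 1478.
p and q are the roots of t² − 1478t + 531721 = 0.
Discriminant: 1478² − 4·531721 = 2184484 − 2126884 = 57600; √57600 = 240.
q = (1478 − 240)/2 = 619, p = (1478 + 240)/2 = 859.
Check: 619 · 859 = 531721.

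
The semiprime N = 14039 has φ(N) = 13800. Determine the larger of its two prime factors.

139

φ(n) = (p−1)(q−1) = n − (p+q) + 1, so p + q = 14039 − 13800 + 1 = 240.
p and q are the roots of t² − 240t + 14039 = 0.
Discriminant: 240² − 4·14039 = 57600 − 56156 = 1444; √1444 = 38.
q = (240 − 38)/2 = 101, p = (240 + 38)/2 = 139.
Check: 101 · 139 = 14039.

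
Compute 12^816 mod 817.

12^1 ≡ 12 (mod 817)
12^2 ≡ 12^2 = 144 ≡ 144 (mod 817)
12^4 ≡ 144^2 = 20736 ≡ 311 (mod 817)
12^8 ≡ 311^2 = 96721 ≡ 315 (mod 817)
12^16 ≡ 315^2 = 99225 ≡ 368 (mod 817)
12^32 ≡ 368^2 = 135424 ≡ 619 (mod 817)
12^64 ≡ 619^2 = 383161 ≡ 805 (mod 817)
12^128 ≡ 805^2 = 648025 ≡ 144 (mod 817)
12^256 ≡ 144^2 = 20736 ≡ 311 (mod 817)
12^512 ≡ 311^2 = 96721 ≡ 315 (mod 817)
816 = 512 + 256 + 32 + 16 in binary powers of 2.
So 12^816 ≡ 315 · 311 · 619 · 368 ≡ 704 (mod 817).
Since 704 ≠ 1, base 12 is a Fermat witness: 817 is composite.

704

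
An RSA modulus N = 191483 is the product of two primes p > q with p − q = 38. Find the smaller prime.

419

Since p = q + 38, we have 191483 = q(q + 38), so q² + 38q − 191483 = 0.
Discriminant: 38² + 4·191483 = 1444 + 765932 = 767376; √767376 = 876.
q = (−38 + 876)/2 = 419, and p = q + 38 = 457.
Check: 419 · 457 = 191483.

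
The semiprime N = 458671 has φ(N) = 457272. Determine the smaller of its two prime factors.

523

φ(n) = (p−1)(q−1) = n − (p+q) + 1, so p + q = 458671 − 457272 + 1 = 1400.
p and q are the roots of t² − 1400t + 458671 = 0.
Discriminant: 1400² − 4·458671 = 1960000 − 1834684 = 125316; √125316 = 354.
q = (1400 − 354)/2 = 523, p = (1400 + 354)/2 = 877.
Check: 523 · 877 = 458671.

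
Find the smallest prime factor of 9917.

47

9917 is odd.
Digit sum 26, not divisible by 3.
Ends in 7: not divisible by 5.
7: 9917 = 7·1416 + 5
11: 9917 = 11·901 + 6
13: 9917 = 13·762 + 11
17: 9917 = 17·583 + 6
19: 9917 = 19·521 + 18
23: 9917 = 23·431 + 4
29: 9917 = 29·341 + 28
31: 9917 = 31·319 + 28
37: 9917 = 37·268 + 1
41: 9917 = 41·241 + 36
43: 9917 = 43·230 + 27
47: 9917 = 47·211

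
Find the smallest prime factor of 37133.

71

37133 is odd.
Digit sum 17, not divisible by 3.
Ends in 3: not divisible by 5.
7: 37133 = 7·5304 + 5
11: 37133 = 11·3375 + 8
13: 37133 = 13·2856 + 5
17: 37133 = 17·2184 + 5
19: 37133 = 19·1954 + 7
23: 37133 = 23·1614 + 11
29: 37133 = 29·1280 + 13
31: 37133 = 31·1197 + 26
37: 37133 = 37·1003 + 22
41: 37133 = 41·905 + 28
43: 37133 = 43·863 + 24
47: 37133 = 47·790 + 3
53: 37133 = 53·700 + 33
59: 37133 = 59·629 + 22
61: 37133 = 61·608 + 45
67: 37133 = 67·554 + 15
71: 37133 = 71·523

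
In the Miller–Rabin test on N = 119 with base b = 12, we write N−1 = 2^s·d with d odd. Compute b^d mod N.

108

119 − 1 = 118 = 2^1 · 59, so d = 59.
12^1 ≡ 12 (mod 119)
12^2 ≡ 12^2 = 144 ≡ 25 (mod 119)
12^4 ≡ 25^2 = 625 ≡ 30 (mod 119)
12^8 ≡ 30^2 = 900 ≡ 67 (mod 119)
12^16 ≡ 67^2 = 4489 ≡ 86 (mod 119)
12^32 ≡ 86^2 = 7396 ≡ 18 (mod 119)
59 = 32 + 16 + 8 + 2 + 1 in binary powers of 2.
So 12^59 ≡ 18 · 86 · 67 · 25 · 12 ≡ 108 (mod 119).
Squaring chain: 108; never reaches −1, so base 12 is a Miller–Rabin witness that 119 is composite.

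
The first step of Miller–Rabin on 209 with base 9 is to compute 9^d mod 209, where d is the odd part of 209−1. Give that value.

209 − 1 = 208 = 2^4 · 13, so d = 13.
9^1 ≡ 9 (mod 209)
9^2 ≡ 9^2 = 81 ≡ 81 (mod 209)
9^4 ≡ 81^2 = 6561 ≡ 82 (mod 209)
9^8 ≡ 82^2 = 6724 ≡ 36 (mod 209)
13 = 8 + 4 + 1 in binary powers of 2.
So 9^13 ≡ 36 · 82 · 9 ≡ 25 (mod 209).
Squaring chain: 25 → 207 → 4 → 16; never reaches −1, so base 9 is a Miller–Rabin witness that 209 is composite.

25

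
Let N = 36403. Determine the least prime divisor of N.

59

36403 is odd.
Digit sum 16, not divisible by 3.
Ends in 3: not divisible by 5.
7: 36403 = 7·5200 + 3
11: 36403 = 11·3309 + 4
13: 36403 = 13·2800 + 3
17: 36403 = 17·2141 + 6
19: 36403 = 19·1915 + 18
23: 36403 = 23·1582 + 17
29: 36403 = 29·1255 + 8
31: 36403 = 31·1174 + 9
37: 36403 = 37·983 + 32
41: 36403 = 41·887 + 36
43: 36403 = 43·846 + 25
47: 36403 = 47·774 + 25
53: 36403 = 53·686 + 45
59: 36403 = 59·617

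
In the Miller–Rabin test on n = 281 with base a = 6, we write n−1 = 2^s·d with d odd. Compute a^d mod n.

221

281 − 1 = 280 = 2^3 · 35, so d = 35.
6^1 ≡ 6 (mod 281)
6^2 ≡ 6^2 = 36 ≡ 36 (mod 281)
6^4 ≡ 36^2 = 1296 ≡ 172 (mod 281)
6^8 ≡ 172^2 = 29584 ≡ 79 (mod 281)
6^16 ≡ 79^2 = 6241 ≡ 59 (mod 281)
6^32 ≡ 59^2 = 3481 ≡ 109 (mod 281)
35 = 32 + 2 + 1 in binary powers of 2.
So 6^35 ≡ 109 · 36 · 6 ≡ 221 (mod 281).
Squaring chain: 221 → 228 → 280; reaches −1, so base 6 does not prove 281 composite.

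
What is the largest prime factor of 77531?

77531 = 31 · 2501
2501 = 41 · 61
61 is prime.
So 77531 = 31 · 41 · 61; the largest prime factor is 61.

61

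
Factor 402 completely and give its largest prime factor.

402 = 2 · 201
201 = 3 · 67
67 is prime.
So 402 = 2 · 3 · 67; the largest prime factor is 67.

67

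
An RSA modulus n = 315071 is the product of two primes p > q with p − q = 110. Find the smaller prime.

Since p = q + 110, we have 315071 = q(q + 110), so q² + 110q − 315071 = 0.
Discriminant: 110² + 4·315071 = 12100 + 1260284 = 1272384; √1272384 = 1128.
q = (−110 + 1128)/2 = 509, and p = q + 110 = 619.
Check: 509 · 619 = 315071.

509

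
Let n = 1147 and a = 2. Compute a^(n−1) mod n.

529

2^1 ≡ 2 (mod 1147)
2^2 ≡ 2^2 = 4 ≡ 4 (mod 1147)
2^4 ≡ 4^2 = 16 ≡ 16 (mod 1147)
2^8 ≡ 16^2 = 256 ≡ 256 (mod 1147)
2^16 ≡ 256^2 = 65536 ≡ 157 (mod 1147)
2^32 ≡ 157^2 = 24649 ≡ 562 (mod 1147)
2^64 ≡ 562^2 = 315844 ≡ 419 (mod 1147)
2^128 ≡ 419^2 = 175561 ≡ 70 (mod 1147)
2^256 ≡ 70^2 = 4900 ≡ 312 (mod 1147)
2^512 ≡ 312^2 = 97344 ≡ 996 (mod 1147)
2^1024 ≡ 996^2 = 992016 ≡ 1008 (mod 1147)
1146 = 1024 + 64 + 32 + 16 + 8 + 2 in binary powers of 2.
So 2^1146 ≡ 1008 · 419 · 562 · 157 · 256 · 4 ≡ 529 (mod 1147).
Since 529 ≠ 1, base 2 is a Fermat witness: 1147 is composite.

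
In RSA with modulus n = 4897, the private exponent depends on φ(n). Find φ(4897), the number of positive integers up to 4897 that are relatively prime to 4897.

Factor: 4897 = 59 · 83.
φ(4897) = (59−1) · (83−1) = 58 · 82 = 4756.

4756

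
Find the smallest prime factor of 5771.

29

5771 is odd.
Digit sum 20, not divisible by 3.
Ends in 1: not divisible by 5.
7: 5771 = 7·824 + 3
11: 5771 = 11·524 + 7
13: 5771 = 13·443 + 12
17: 5771 = 17·339 + 8
19: 5771 = 19·303 + 14
23: 5771 = 23·250 + 21
29: 5771 = 29·199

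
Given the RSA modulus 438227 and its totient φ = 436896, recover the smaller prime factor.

593

φ(n) = (p−1)(q−1) = n − (p+q) + 1, so p + q = 438227 − 436896 + 1 = 1332.
p and q are the roots of t² − 1332t + 438227 = 0.
Discriminant: 1332² − 4·438227 = 1774224 − 1752908 = 21316; √21316 = 146.
q = (1332 − 146)/2 = 593, p = (1332 + 146)/2 = 739.
Check: 593 · 739 = 438227.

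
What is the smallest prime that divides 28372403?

97

28372403 is odd.
Digit sum 29, not divisible by 3.
Ends in 3: not divisible by 5.
7: 28372403 = 7·4053200 + 3
11: 28372403 = 11·2579309 + 4
13: 28372403 = 13·2182492 + 7
17: 28372403 = 17·1668964 + 15
19: 28372403 = 19·1493284 + 7
23: 28372403 = 23·1233582 + 17
29: 28372403 = 29·978358 + 21
31: 28372403 = 31·915238 + 25
37: 28372403 = 37·766821 + 26
41: 28372403 = 41·692009 + 34
43: 28372403 = 43·659823 + 14
47: 28372403 = 47·603668 + 7
53: 28372403 = 53·535328 + 19
59: 28372403 = 59·480888 + 11
61: 28372403 = 61·465121 + 22
67: 28372403 = 67·423468 + 47
71: 28372403 = 71·399611 + 22
73: 28372403 = 73·388663 + 4
79: 28372403 = 79·359144 + 27
83: 28372403 = 83·341836 + 15
89: 28372403 = 89·318791 + 4
97: 28372403 = 97·292499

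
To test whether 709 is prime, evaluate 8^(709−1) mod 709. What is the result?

8^1 ≡ 8 (mod 709)
8^2 ≡ 8^2 = 64 ≡ 64 (mod 709)
8^4 ≡ 64^2 = 4096 ≡ 551 (mod 709)
8^8 ≡ 551^2 = 303601 ≡ 149 (mod 709)
8^16 ≡ 149^2 = 22201 ≡ 222 (mod 709)
8^32 ≡ 222^2 = 49284 ≡ 363 (mod 709)
8^64 ≡ 363^2 = 131769 ≡ 604 (mod 709)
8^128 ≡ 604^2 = 364816 ≡ 390 (mod 709)
8^256 ≡ 390^2 = 152100 ≡ 374 (mod 709)
8^512 ≡ 374^2 = 139876 ≡ 203 (mod 709)
708 = 512 + 128 + 64 + 4 in binary powers of 2.
So 8^708 ≡ 203 · 390 · 604 · 551 ≡ 1 (mod 709).
Since the result is 1, base 8 gives no evidence that 709 is composite.

1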